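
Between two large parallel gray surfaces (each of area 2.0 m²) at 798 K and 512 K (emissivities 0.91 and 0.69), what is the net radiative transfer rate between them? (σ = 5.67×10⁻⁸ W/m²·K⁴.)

For two large parallel gray plates, q = σ(T₁⁴ − T₂⁴) / (1/ε₁ + 1/ε₂ − 1).
1/ε₁ + 1/ε₂ − 1 = 1/0.91 + 1/0.69 − 1 = 1.548.
T₁⁴ − T₂⁴ = 4.06×10^11 − 6.87×10^10 = 3.37×10^11 K⁴.
q = 5.67×10⁻⁸ × 3.37×10^11 / 1.548 = 12300 W/m².
Q = q·A = 12300 × 2.0 = 24700 W.

Q ≈ 24700 W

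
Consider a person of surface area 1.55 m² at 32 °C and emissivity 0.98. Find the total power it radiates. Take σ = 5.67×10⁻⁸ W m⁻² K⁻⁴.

P ≈ 745 W

32 °C = 305 K.
P = εσAT⁴ = 0.98 × 5.67×10⁻⁸ × 1.55 × (305)⁴ = 0.98 × 5.67×10⁻⁸ × 1.55 × 8.65×10^9.
P = 745 W.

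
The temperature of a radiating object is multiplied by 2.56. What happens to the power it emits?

factor ≈ 42.9

P ∝ T⁴, so the power scales as (2.56)⁴ = 42.9.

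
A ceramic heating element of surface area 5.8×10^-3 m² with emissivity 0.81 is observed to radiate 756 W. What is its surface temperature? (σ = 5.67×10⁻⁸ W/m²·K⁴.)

T ≈ 1300 K

From P = εσAT⁴, T = (P / εσA)^(1/4) = (756 / (0.81 × 5.67×10⁻⁸ × 5.80×10^-3))^(1/4).
T = (2.84×10^12)^(1/4) = 1300 K.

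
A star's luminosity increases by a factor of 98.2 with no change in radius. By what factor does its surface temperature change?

factor ≈ 3.15

P ∝ T⁴ ⇒ T ∝ P^(1/4), so T scales by (98.2)^(1/4) = 3.15.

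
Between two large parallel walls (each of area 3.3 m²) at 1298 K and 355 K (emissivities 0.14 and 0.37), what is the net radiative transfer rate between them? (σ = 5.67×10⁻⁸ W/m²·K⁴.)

Q ≈ 59700 W

For two large parallel gray plates, q = σ(T₁⁴ − T₂⁴) / (1/ε₁ + 1/ε₂ − 1).
1/ε₁ + 1/ε₂ − 1 = 1/0.14 + 1/0.37 − 1 = 8.846.
T₁⁴ − T₂⁴ = 2.84×10^12 − 1.59×10^10 = 2.82×10^12 K⁴.
q = 5.67×10⁻⁸ × 2.82×10^12 / 8.846 = 18100 W/m².
Q = q·A = 18100 × 3.3 = 59700 W.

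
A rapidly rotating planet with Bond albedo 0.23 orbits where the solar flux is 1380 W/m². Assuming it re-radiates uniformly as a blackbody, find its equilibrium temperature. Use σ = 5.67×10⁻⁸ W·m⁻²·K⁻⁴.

T ≈ 262 K

Power absorbed = (1−a)S·πR²; power emitted = 4πR²σT⁴. Equating and cancelling πR²:
T = ((1−a)S / 4σ)^(1/4) = (1060 / (4 × 5.67×10⁻⁸))^(1/4) = (4.69×10^9)^(1/4).
T = 262 K.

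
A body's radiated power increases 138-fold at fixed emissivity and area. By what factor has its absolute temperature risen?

factor ≈ 3.43

P ∝ T⁴ ⇒ T ∝ P^(1/4), so T scales by (138)^(1/4) = 3.43.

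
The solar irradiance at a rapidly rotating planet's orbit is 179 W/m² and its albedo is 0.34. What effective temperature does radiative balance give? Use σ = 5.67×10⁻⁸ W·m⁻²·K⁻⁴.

T ≈ 151 K

Power absorbed = (1−a)S·πR²; power emitted = 4πR²σT⁴. Equating and cancelling πR²:
T = ((1−a)S / 4σ)^(1/4) = (118 / (4 × 5.67×10⁻⁸))^(1/4) = (5.21×10^8)^(1/4).
T = 151 K.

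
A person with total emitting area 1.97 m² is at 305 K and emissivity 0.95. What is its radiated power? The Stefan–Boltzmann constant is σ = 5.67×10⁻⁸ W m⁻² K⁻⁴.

P ≈ 918 W

Stefan–Boltzmann: P = εσAT⁴ = 0.95 × 5.67×10⁻⁸ × 1.97 × (305)⁴ = 0.95 × 5.67×10⁻⁸ × 1.97 × 8.65×10^9.
P = 918 W.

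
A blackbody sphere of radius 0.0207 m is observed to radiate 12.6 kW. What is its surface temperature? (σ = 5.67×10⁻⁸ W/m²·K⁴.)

A = 4πr² = 4π × (0.0207)² = 5.38×10^-3 m².
From P = σAT⁴, T = (P / σA)^(1/4) = (12600 / (5.67×10⁻⁸ × 5.38×10^-3))^(1/4).
T = (4.13×10^13)^(1/4) = 2530 K.

T ≈ 2530 K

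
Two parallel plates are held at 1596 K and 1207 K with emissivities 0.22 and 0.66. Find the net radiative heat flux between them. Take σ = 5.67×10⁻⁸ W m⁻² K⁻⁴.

q ≈ 48900 W/m²

For two large parallel gray plates, q = σ(T₁⁴ − T₂⁴) / (1/ε₁ + 1/ε₂ − 1).
1/ε₁ + 1/ε₂ − 1 = 1/0.22 + 1/0.66 − 1 = 5.061.
T₁⁴ − T₂⁴ = 6.49×10^12 − 2.12×10^12 = 4.37×10^12 K⁴.
q = 5.67×10⁻⁸ × 4.37×10^12 / 5.061 = 48900 W/m².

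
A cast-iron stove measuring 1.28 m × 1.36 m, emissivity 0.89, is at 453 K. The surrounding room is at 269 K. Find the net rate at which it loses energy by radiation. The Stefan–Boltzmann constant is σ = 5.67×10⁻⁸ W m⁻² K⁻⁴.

A = 1.28 × 1.36 = 1.74 m².
Q = εσA(T⁴ − T_s⁴). T⁴ − T_s⁴ = (453)⁴ − (269)⁴ = 4.21×10^10 − 5.24×10^9 = 3.69×10^10 K⁴.
Q = 0.89 × 5.67×10⁻⁸ × 1.74 × 3.69×10^10 = 3240 W.

Q ≈ 3240 W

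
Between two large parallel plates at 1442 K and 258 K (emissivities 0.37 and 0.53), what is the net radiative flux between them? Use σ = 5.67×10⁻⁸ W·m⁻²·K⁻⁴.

For two large parallel gray plates, q = σ(T₁⁴ − T₂⁴) / (1/ε₁ + 1/ε₂ − 1).
1/ε₁ + 1/ε₂ − 1 = 1/0.37 + 1/0.53 − 1 = 3.589.
T₁⁴ − T₂⁴ = 4.32×10^12 − 4.43×10^9 = 4.32×10^12 K⁴.
q = 5.67×10⁻⁸ × 4.32×10^12 / 3.589 = 68200 W/m².

q ≈ 68200 W/m²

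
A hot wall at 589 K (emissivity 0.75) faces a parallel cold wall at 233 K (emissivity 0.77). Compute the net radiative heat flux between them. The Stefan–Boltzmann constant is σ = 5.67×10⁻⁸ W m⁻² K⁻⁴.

For two large parallel gray plates, q = σ(T₁⁴ − T₂⁴) / (1/ε₁ + 1/ε₂ − 1).
1/ε₁ + 1/ε₂ − 1 = 1/0.75 + 1/0.77 − 1 = 1.632.
T₁⁴ − T₂⁴ = 1.20×10^11 − 2.95×10^9 = 1.17×10^11 K⁴.
q = 5.67×10⁻⁸ × 1.17×10^11 / 1.632 = 4080 W/m².

q ≈ 4080 W/m²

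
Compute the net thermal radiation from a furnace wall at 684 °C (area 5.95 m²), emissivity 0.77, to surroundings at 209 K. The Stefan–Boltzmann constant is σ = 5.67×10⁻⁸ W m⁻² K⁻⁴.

Q ≈ 2.17×10^5 W

Convert: 684 °C = 957 K.
Q = εσA(T⁴ − T_s⁴). T⁴ − T_s⁴ = (957)⁴ − (209)⁴ = 8.39×10^11 − 1.91×10^9 = 8.37×10^11 K⁴.
Q = 0.77 × 5.67×10⁻⁸ × 5.95 × 8.37×10^11 = 2.17×10^5 W.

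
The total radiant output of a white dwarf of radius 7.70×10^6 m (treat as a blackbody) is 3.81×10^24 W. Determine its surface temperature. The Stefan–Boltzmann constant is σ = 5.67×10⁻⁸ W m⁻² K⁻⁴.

T ≈ 17300 K

A = 4πr² = 4π × (7.70×10^6)² = 7.45×10^14 m².
From P = σAT⁴, T = (P / σA)^(1/4) = (3.81×10^24 / (5.67×10⁻⁸ × 7.45×10^14))^(1/4).
T = (9.02×10^16)^(1/4) = 17300 K.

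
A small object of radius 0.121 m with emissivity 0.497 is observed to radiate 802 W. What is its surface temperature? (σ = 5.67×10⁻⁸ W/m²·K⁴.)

T ≈ 627 K

A = 4πr² = 4π × (0.121)² = 0.184 m².
From P = εσAT⁴, T = (P / εσA)^(1/4) = (802 / (0.497 × 5.67×10⁻⁸ × 0.184))^(1/4).
T = (1.55×10^11)^(1/4) = 627 K.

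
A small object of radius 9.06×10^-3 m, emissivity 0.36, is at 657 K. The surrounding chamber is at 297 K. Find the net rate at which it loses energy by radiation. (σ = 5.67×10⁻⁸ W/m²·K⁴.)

Q ≈ 3.76 W

A = 4πr² = 4π × (9.06×10^-3)² = 1.03×10^-3 m².
Q = εσA(T⁴ − T_s⁴). T⁴ − T_s⁴ = (657)⁴ − (297)⁴ = 1.86×10^11 − 7.78×10^9 = 1.79×10^11 K⁴.
Q = 0.36 × 5.67×10⁻⁸ × 1.03×10^-3 × 1.79×10^11 = 3.76 W.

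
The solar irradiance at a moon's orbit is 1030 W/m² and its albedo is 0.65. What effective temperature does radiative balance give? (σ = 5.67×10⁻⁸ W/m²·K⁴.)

Power absorbed = (1−a)S·πR²; power emitted = 4πR²σT⁴. Equating and cancelling πR²:
T = ((1−a)S / 4σ)^(1/4) = (360 / (4 × 5.67×10⁻⁸))^(1/4) = (1.59×10^9)^(1/4).
T = 200 K.

T ≈ 200 K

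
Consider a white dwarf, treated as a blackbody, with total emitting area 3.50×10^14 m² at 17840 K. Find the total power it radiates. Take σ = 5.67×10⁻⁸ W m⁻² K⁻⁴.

P ≈ 2.01×10^24 W

P = σAT⁴ = 5.67×10⁻⁸ × 3.50×10^14 × (17840)⁴ = 5.67×10⁻⁸ × 3.50×10^14 × 1.01×10^17.
P = 2.01×10^24 W.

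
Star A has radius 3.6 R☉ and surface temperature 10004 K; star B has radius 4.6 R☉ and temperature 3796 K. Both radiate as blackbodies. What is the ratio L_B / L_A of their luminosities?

L = 4πR²σT⁴ ∝ R²T⁴, so L_B/L_A = (4.6/3.6)² × (3796/10004)⁴ = 1.63 × 0.0207 = 0.0338.

L_B/L_A ≈ 0.0338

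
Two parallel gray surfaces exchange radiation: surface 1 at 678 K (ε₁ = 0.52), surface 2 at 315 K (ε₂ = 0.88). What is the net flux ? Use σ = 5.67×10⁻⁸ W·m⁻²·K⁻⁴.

For two large parallel gray plates, q = σ(T₁⁴ − T₂⁴) / (1/ε₁ + 1/ε₂ − 1).
1/ε₁ + 1/ε₂ − 1 = 1/0.52 + 1/0.88 − 1 = 2.059.
T₁⁴ − T₂⁴ = 2.11×10^11 − 9.85×10^9 = 2.01×10^11 K⁴.
q = 5.67×10⁻⁸ × 2.01×10^11 / 2.059 = 5550 W/m².

q ≈ 5550 W/m²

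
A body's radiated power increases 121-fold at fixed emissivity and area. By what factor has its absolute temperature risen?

P ∝ T⁴ ⇒ T ∝ P^(1/4), so T scales by (121)^(1/4) = 3.32.

factor ≈ 3.32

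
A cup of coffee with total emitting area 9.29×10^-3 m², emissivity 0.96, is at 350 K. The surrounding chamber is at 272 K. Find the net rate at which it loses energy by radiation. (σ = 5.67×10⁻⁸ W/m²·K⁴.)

Q = εσA(T⁴ − T_s⁴). T⁴ − T_s⁴ = (350)⁴ − (272)⁴ = 1.50×10^10 − 5.47×10^9 = 9.53×10^9 K⁴.
Q = 0.96 × 5.67×10⁻⁸ × 9.29×10^-3 × 9.53×10^9 = 4.82 W.

Q ≈ 4.82 W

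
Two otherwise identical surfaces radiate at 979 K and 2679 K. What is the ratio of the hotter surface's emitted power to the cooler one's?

P ∝ T⁴, so the ratio is (2679/979)⁴ = (2.736)⁴ = 56.1.

ratio ≈ 56.1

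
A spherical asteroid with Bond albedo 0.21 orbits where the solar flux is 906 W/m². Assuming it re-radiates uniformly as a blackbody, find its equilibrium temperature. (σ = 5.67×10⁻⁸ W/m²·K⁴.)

Power absorbed = (1−a)S·πR²; power emitted = 4πR²σT⁴. Equating and cancelling πR²:
T = ((1−a)S / 4σ)^(1/4) = (716 / (4 × 5.67×10⁻⁸))^(1/4) = (3.16×10^9)^(1/4).
T = 237 K.

T ≈ 237 K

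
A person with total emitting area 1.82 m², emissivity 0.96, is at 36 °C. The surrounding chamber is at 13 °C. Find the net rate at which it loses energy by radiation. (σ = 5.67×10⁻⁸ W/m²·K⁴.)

Q ≈ 240 W

Convert: 36 °C = 309 K; 13 °C = 286 K.
Q = εσA(T⁴ − T_s⁴). T⁴ − T_s⁴ = (309)⁴ − (286)⁴ = 9.12×10^9 − 6.69×10^9 = 2.43×10^9 K⁴.
Q = 0.96 × 5.67×10⁻⁸ × 1.82 × 2.43×10^9 = 240 W.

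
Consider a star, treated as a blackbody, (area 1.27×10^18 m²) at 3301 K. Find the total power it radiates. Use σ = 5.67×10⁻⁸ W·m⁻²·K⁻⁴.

P = σAT⁴ = 5.67×10⁻⁸ × 1.27×10^18 × (3301)⁴ = 5.67×10⁻⁸ × 1.27×10^18 × 1.19×10^14.
P = 8.55×10^24 W.

P ≈ 8.55×10^24 W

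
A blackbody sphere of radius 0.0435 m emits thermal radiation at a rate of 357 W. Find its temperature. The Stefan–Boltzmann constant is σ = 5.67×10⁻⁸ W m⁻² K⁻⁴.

A = 4πr² = 4π × (0.0435)² = 0.0238 m².
From P = σAT⁴, T = (P / σA)^(1/4) = (357 / (5.67×10⁻⁸ × 0.0238))^(1/4).
T = (2.65×10^11)^(1/4) = 717 K.

T ≈ 717 K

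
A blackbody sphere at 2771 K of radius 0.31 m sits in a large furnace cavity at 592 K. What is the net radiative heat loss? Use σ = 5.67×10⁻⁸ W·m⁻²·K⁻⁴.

Q ≈ 4.03×10^6 W

A = 4πr² = 4π × (0.31)² = 1.21 m².
Q = σA(T⁴ − T_s⁴). T⁴ − T_s⁴ = (2771)⁴ − (592)⁴ = 5.90×10^13 − 1.23×10^11 = 5.88×10^13 K⁴.
Q = 5.67×10⁻⁸ × 1.21 × 5.88×10^13 = 4.03×10^6 W.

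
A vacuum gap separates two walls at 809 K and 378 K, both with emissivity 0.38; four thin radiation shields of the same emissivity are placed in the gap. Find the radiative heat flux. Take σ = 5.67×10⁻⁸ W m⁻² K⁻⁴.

Each of the 5 gaps contributes resistance (2/ε − 1) = 2/0.38 − 1 = 4.263; total = 21.32.
q = σ(T₁⁴ − T₂⁴) / 21.32 = 5.67×10⁻⁸ × 4.08×10^11 / 21.32 = 1090 W/m².

q ≈ 1090 W/m²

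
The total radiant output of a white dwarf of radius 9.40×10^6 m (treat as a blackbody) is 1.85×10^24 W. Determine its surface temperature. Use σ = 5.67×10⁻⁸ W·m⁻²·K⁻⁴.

T ≈ 13100 K

A = 4πr² = 4π × (9.40×10^6)² = 1.11×10^15 m².
From P = σAT⁴, T = (P / σA)^(1/4) = (1.85×10^24 / (5.67×10⁻⁸ × 1.11×10^15))^(1/4).
T = (2.94×10^16)^(1/4) = 13100 K.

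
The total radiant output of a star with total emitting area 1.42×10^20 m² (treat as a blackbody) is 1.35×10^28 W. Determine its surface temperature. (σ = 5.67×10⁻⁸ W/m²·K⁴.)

T ≈ 6400 K

From P = σAT⁴, T = (P / σA)^(1/4) = (1.35×10^28 / (5.67×10⁻⁸ × 1.42×10^20))^(1/4).
T = (1.68×10^15)^(1/4) = 6400 K.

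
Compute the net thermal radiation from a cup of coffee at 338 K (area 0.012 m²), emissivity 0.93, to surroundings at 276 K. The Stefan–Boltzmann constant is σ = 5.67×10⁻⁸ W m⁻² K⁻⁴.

Q = εσA(T⁴ − T_s⁴). T⁴ − T_s⁴ = (338)⁴ − (276)⁴ = 1.31×10^10 − 5.80×10^9 = 7.25×10^9 K⁴.
Q = 0.93 × 5.67×10⁻⁸ × 0.0120 × 7.25×10^9 = 4.59 W.

Q ≈ 4.59 W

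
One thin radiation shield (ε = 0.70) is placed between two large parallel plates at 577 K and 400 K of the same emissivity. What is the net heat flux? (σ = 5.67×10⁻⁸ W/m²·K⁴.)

Each of the 2 gaps contributes resistance (2/ε − 1) = 2/0.70 − 1 = 1.857; total = 3.714.
q = σ(T₁⁴ − T₂⁴) / 3.714 = 5.67×10⁻⁸ × 8.52×10^10 / 3.714 = 1300 W/m².

q ≈ 1300 W/m²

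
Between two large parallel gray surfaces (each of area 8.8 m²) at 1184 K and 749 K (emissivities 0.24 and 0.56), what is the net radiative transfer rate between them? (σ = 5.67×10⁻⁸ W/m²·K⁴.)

For two large parallel gray plates, q = σ(T₁⁴ − T₂⁴) / (1/ε₁ + 1/ε₂ − 1).
1/ε₁ + 1/ε₂ − 1 = 1/0.24 + 1/0.56 − 1 = 4.952.
T₁⁴ − T₂⁴ = 1.97×10^12 − 3.15×10^11 = 1.65×10^12 K⁴.
q = 5.67×10⁻⁸ × 1.65×10^12 / 4.952 = 18900 W/m².
Q = q·A = 18900 × 8.8 = 1.66×10^5 W.

Q ≈ 1.66×10^5 W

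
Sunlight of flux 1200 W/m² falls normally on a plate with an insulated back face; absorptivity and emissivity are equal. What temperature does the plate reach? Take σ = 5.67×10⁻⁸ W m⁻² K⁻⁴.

Absorbed flux αS = emitted flux εσT⁴ (one radiating face); with α = ε, T = (S/σ)^(1/4).
T = (1200 / 5.67×10⁻⁸)^(1/4) = (2.12×10^10)^(1/4).
T = 381 K.

T ≈ 381 K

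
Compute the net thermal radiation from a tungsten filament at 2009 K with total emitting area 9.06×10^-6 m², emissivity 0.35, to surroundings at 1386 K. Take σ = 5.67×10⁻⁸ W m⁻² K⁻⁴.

Q = εσA(T⁴ − T_s⁴). T⁴ − T_s⁴ = (2009)⁴ − (1386)⁴ = 1.63×10^13 − 3.69×10^12 = 1.26×10^13 K⁴.
Q = 0.35 × 5.67×10⁻⁸ × 9.06×10^-6 × 1.26×10^13 = 2.27 W.

Q ≈ 2.27 W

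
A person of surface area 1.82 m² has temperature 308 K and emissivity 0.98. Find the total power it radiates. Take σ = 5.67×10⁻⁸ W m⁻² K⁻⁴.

P ≈ 910 W

P = εσAT⁴ = 0.98 × 5.67×10⁻⁸ × 1.82 × (308)⁴ = 0.98 × 5.67×10⁻⁸ × 1.82 × 9.00×10^9.
P = 910 W.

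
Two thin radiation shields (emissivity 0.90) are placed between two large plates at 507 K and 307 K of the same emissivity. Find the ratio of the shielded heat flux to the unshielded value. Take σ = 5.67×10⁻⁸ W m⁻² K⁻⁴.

With N identical shields there are N+1 = 3 gaps in series, each with the same radiative resistance, so the flux falls to 1/(N+1) of its unshielded value.

ratio ≈ 0.333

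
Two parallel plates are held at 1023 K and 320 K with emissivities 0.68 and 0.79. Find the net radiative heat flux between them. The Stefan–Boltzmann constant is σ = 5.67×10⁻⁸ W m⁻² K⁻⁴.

For two large parallel gray plates, q = σ(T₁⁴ − T₂⁴) / (1/ε₁ + 1/ε₂ − 1).
1/ε₁ + 1/ε₂ − 1 = 1/0.68 + 1/0.79 − 1 = 1.736.
T₁⁴ − T₂⁴ = 1.10×10^12 − 1.05×10^10 = 1.08×10^12 K⁴.
q = 5.67×10⁻⁸ × 1.08×10^12 / 1.736 = 35400 W/m².

q ≈ 35400 W/m²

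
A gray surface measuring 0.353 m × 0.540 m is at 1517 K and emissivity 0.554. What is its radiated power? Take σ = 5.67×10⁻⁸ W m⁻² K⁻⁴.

P ≈ 31700 W

A = 0.353 × 0.540 = 0.191 m².
P = εσAT⁴ = 0.554 × 5.67×10⁻⁸ × 0.191 × (1517)⁴ = 0.554 × 5.67×10⁻⁸ × 0.191 × 5.30×10^12.
P = 31700 W.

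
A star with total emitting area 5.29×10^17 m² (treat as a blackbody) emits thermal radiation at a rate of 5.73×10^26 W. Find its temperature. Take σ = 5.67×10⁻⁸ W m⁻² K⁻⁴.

From P = σAT⁴, T = (P / σA)^(1/4) = (5.73×10^26 / (5.67×10⁻⁸ × 5.29×10^17))^(1/4).
T = (1.91×10^16)^(1/4) = 11800 K.

T ≈ 11800 K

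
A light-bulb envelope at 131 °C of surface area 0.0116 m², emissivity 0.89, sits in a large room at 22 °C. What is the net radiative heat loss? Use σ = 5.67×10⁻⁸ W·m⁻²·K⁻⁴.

Q ≈ 11.2 W

Convert: 131 °C = 404 K; 22 °C = 295 K.
Q = εσA(T⁴ − T_s⁴). T⁴ − T_s⁴ = (404)⁴ − (295)⁴ = 2.66×10^10 − 7.57×10^9 = 1.91×10^10 K⁴.
Q = 0.89 × 5.67×10⁻⁸ × 0.0116 × 1.91×10^10 = 11.2 W.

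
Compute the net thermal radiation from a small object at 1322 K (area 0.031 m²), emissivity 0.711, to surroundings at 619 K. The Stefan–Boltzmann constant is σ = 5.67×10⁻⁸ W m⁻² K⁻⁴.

Q = εσA(T⁴ − T_s⁴). T⁴ − T_s⁴ = (1322)⁴ − (619)⁴ = 3.05×10^12 − 1.47×10^11 = 2.91×10^12 K⁴.
Q = 0.711 × 5.67×10⁻⁸ × 0.0310 × 2.91×10^12 = 3630 W.

Q ≈ 3630 W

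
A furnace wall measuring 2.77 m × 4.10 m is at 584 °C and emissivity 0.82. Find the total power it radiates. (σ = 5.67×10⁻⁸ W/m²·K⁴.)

A = 2.77 × 4.10 = 11.4 m².
584 °C = 857 K.
Stefan–Boltzmann: P = εσAT⁴ = 0.82 × 5.67×10⁻⁸ × 11.4 × (857)⁴ = 0.82 × 5.67×10⁻⁸ × 11.4 × 5.39×10^11.
P = 2.85×10^5 W.

P ≈ 2.85×10^5 W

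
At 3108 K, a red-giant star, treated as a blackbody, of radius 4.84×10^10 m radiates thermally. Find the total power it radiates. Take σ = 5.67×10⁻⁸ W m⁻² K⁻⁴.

P ≈ 1.56×10^29 W

A = 4πr² = 4π × (4.84×10^10)² = 2.94×10^22 m².
P = σAT⁴ = 5.67×10⁻⁸ × 2.94×10^22 × (3108)⁴ = 5.67×10⁻⁸ × 2.94×10^22 × 9.33×10^13.
P = 1.56×10^29 W.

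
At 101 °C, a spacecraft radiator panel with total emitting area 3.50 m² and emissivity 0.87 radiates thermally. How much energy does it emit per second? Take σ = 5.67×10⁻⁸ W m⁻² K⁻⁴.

101 °C = 374 K.
Stefan–Boltzmann: P = εσAT⁴ = 0.87 × 5.67×10⁻⁸ × 3.50 × (374)⁴ = 0.87 × 5.67×10⁻⁸ × 3.50 × 1.96×10^10.
P = 3380 W.

P ≈ 3380 W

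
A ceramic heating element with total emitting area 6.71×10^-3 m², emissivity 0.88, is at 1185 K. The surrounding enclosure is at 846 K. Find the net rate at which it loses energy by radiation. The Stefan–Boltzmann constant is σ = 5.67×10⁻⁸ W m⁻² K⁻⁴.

Q = εσA(T⁴ − T_s⁴). T⁴ − T_s⁴ = (1185)⁴ − (846)⁴ = 1.97×10^12 − 5.12×10^11 = 1.46×10^12 K⁴.
Q = 0.88 × 5.67×10⁻⁸ × 6.71×10^-3 × 1.46×10^12 = 489 W.

Q ≈ 489 W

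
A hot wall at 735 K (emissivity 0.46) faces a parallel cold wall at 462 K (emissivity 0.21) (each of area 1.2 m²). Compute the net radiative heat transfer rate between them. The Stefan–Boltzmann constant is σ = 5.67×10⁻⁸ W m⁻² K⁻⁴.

Q ≈ 2820 W

For two large parallel gray plates, q = σ(T₁⁴ − T₂⁴) / (1/ε₁ + 1/ε₂ − 1).
1/ε₁ + 1/ε₂ − 1 = 1/0.46 + 1/0.21 − 1 = 5.936.
T₁⁴ − T₂⁴ = 2.92×10^11 − 4.56×10^10 = 2.46×10^11 K⁴.
q = 5.67×10⁻⁸ × 2.46×10^11 / 5.936 = 2350 W/m².
Q = q·A = 2350 × 1.2 = 2820 W.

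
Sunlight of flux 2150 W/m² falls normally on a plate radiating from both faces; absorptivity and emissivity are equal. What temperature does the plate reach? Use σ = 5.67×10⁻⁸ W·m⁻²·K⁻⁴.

Absorbed flux αS = emitted flux 2εσT⁴ per unit area; with α = ε this gives T = (S/2σ)^(1/4).
T = (2150 / (2 × 5.67×10⁻⁸))^(1/4) = (1.90×10^10)^(1/4).
T = 371 K.

T ≈ 371 K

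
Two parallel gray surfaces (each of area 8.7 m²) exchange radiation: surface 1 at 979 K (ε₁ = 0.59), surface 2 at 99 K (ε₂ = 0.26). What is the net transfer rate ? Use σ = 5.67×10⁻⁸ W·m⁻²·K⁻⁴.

For two large parallel gray plates, q = σ(T₁⁴ − T₂⁴) / (1/ε₁ + 1/ε₂ − 1).
1/ε₁ + 1/ε₂ − 1 = 1/0.59 + 1/0.26 − 1 = 4.541.
T₁⁴ − T₂⁴ = 9.19×10^11 − 9.61×10^7 = 9.19×10^11 K⁴.
q = 5.67×10⁻⁸ × 9.19×10^11 / 4.541 = 11500 W/m².
Q = q·A = 11500 × 8.7 = 99800 W.

Q ≈ 99800 W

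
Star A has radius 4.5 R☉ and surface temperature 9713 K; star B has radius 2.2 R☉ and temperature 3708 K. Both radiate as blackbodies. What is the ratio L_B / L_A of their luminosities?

L = 4πR²σT⁴ ∝ R²T⁴, so L_B/L_A = (2.2/4.5)² × (3708/9713)⁴ = 0.239 × 0.0212 = 5.08×10^-3.

L_B/L_A ≈ 5.08×10^-3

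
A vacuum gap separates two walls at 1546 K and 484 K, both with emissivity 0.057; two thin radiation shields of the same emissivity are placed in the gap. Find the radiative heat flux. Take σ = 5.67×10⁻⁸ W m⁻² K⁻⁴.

Each of the 3 gaps contributes resistance (2/ε − 1) = 2/0.057 − 1 = 34.09; total = 102.3.
q = σ(T₁⁴ − T₂⁴) / 102.3 = 5.67×10⁻⁸ × 5.66×10^12 / 102.3 = 3140 W/m².

q ≈ 3140 W/m²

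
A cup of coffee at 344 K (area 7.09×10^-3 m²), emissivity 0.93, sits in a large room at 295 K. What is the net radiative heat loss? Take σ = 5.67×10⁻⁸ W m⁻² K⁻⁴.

Q = εσA(T⁴ − T_s⁴). T⁴ − T_s⁴ = (344)⁴ − (295)⁴ = 1.40×10^10 − 7.57×10^9 = 6.43×10^9 K⁴.
Q = 0.93 × 5.67×10⁻⁸ × 7.09×10^-3 × 6.43×10^9 = 2.40 W.

Q ≈ 2.40 W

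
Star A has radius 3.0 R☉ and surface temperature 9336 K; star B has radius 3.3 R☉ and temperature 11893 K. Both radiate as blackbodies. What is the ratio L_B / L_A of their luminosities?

L = 4πR²σT⁴ ∝ R²T⁴, so L_B/L_A = (3.3/3.0)² × (11893/9336)⁴ = 1.21 × 2.63 = 3.19.

L_B/L_A ≈ 3.19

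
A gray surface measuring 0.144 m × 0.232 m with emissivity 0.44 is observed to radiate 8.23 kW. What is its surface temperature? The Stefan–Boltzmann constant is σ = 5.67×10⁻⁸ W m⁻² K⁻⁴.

A = 0.144 × 0.232 = 0.0334 m².
From P = εσAT⁴, T = (P / εσA)^(1/4) = (8230 / (0.44 × 5.67×10⁻⁸ × 0.0334))^(1/4).
T = (9.87×10^12)^(1/4) = 1770 K.

T ≈ 1770 K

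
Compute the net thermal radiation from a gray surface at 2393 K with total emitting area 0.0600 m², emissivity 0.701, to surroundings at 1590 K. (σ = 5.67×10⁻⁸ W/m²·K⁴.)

Q = εσA(T⁴ − T_s⁴). T⁴ − T_s⁴ = (2393)⁴ − (1590)⁴ = 3.28×10^13 − 6.39×10^12 = 2.64×10^13 K⁴.
Q = 0.701 × 5.67×10⁻⁸ × 0.0600 × 2.64×10^13 = 63000 W.

Q ≈ 63000 W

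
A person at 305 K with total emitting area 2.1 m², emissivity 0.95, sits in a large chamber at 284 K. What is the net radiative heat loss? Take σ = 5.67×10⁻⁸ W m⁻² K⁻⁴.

Q ≈ 243 W

Q = εσA(T⁴ − T_s⁴). T⁴ − T_s⁴ = (305)⁴ − (284)⁴ = 8.65×10^9 − 6.51×10^9 = 2.15×10^9 K⁴.
Q = 0.95 × 5.67×10⁻⁸ × 2.10 × 2.15×10^9 = 243 W.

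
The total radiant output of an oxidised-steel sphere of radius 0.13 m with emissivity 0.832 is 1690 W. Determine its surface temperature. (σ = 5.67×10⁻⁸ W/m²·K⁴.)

A = 4πr² = 4π × (0.13)² = 0.212 m².
From P = εσAT⁴, T = (P / εσA)^(1/4) = (1690 / (0.832 × 5.67×10⁻⁸ × 0.212))^(1/4).
T = (1.69×10^11)^(1/4) = 641 K.

T ≈ 641 K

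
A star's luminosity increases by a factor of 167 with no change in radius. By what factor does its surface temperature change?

factor ≈ 3.59

P ∝ T⁴ ⇒ T ∝ P^(1/4), so T scales by (167)^(1/4) = 3.59.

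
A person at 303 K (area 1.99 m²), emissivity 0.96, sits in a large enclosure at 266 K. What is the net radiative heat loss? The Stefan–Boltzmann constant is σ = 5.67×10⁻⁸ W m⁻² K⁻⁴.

Q ≈ 371 W

Q = εσA(T⁴ − T_s⁴). T⁴ − T_s⁴ = (303)⁴ − (266)⁴ = 8.43×10^9 − 5.01×10^9 = 3.42×10^9 K⁴.
Q = 0.96 × 5.67×10⁻⁸ × 1.99 × 3.42×10^9 = 371 W.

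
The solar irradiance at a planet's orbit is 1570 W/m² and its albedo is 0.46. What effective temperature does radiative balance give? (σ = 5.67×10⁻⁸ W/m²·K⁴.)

Power absorbed = (1−a)S·πR²; power emitted = 4πR²σT⁴. Equating and cancelling πR²:
T = ((1−a)S / 4σ)^(1/4) = (848 / (4 × 5.67×10⁻⁸))^(1/4) = (3.74×10^9)^(1/4).
T = 247 K.

T ≈ 247 K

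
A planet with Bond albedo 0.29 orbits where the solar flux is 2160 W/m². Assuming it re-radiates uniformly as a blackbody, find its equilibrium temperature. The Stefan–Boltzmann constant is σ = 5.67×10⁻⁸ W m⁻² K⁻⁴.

Power absorbed = (1−a)S·πR²; power emitted = 4πR²σT⁴. Equating and cancelling πR²:
T = ((1−a)S / 4σ)^(1/4) = (1530 / (4 × 5.67×10⁻⁸))^(1/4) = (6.76×10^9)^(1/4).
T = 287 K.

T ≈ 287 K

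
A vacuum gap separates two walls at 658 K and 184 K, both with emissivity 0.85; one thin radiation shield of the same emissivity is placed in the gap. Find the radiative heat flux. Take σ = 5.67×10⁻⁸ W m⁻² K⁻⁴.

q ≈ 3900 W/m²

Each of the 2 gaps contributes resistance (2/ε − 1) = 2/0.85 − 1 = 1.353; total = 2.706.
q = σ(T₁⁴ − T₂⁴) / 2.706 = 5.67×10⁻⁸ × 1.86×10^11 / 2.706 = 3900 W/m².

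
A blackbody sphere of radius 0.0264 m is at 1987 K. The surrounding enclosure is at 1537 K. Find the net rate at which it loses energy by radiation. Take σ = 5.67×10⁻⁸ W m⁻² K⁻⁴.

Q ≈ 4970 W

A = 4πr² = 4π × (0.0264)² = 8.76×10^-3 m².
Q = σA(T⁴ − T_s⁴). T⁴ − T_s⁴ = (1987)⁴ − (1537)⁴ = 1.56×10^13 − 5.58×10^12 = 1.00×10^13 K⁴.
Q = 5.67×10⁻⁸ × 8.76×10^-3 × 1.00×10^13 = 4970 W.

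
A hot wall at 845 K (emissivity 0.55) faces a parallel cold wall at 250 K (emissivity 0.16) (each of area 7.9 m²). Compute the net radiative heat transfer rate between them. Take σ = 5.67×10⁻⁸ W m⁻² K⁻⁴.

Q ≈ 32100 W

For two large parallel gray plates, q = σ(T₁⁴ − T₂⁴) / (1/ε₁ + 1/ε₂ − 1).
1/ε₁ + 1/ε₂ − 1 = 1/0.55 + 1/0.16 − 1 = 7.068.
T₁⁴ − T₂⁴ = 5.10×10^11 − 3.91×10^9 = 5.06×10^11 K⁴.
q = 5.67×10⁻⁸ × 5.06×10^11 / 7.068 = 4060 W/m².
Q = q·A = 4060 × 7.9 = 32100 W.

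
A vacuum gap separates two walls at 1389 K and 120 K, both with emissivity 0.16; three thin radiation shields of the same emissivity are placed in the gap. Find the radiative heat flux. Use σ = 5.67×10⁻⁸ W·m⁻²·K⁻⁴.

Each of the 4 gaps contributes resistance (2/ε − 1) = 2/0.16 − 1 = 11.50; total = 46.00.
q = σ(T₁⁴ − T₂⁴) / 46.00 = 5.67×10⁻⁸ × 3.72×10^12 / 46.00 = 4590 W/m².

q ≈ 4590 W/m²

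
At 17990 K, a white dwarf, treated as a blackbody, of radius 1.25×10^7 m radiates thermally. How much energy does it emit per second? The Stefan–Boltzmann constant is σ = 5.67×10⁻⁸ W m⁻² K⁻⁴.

A = 4πr² = 4π × (1.25×10^7)² = 1.96×10^15 m².
P = σAT⁴ = 5.67×10⁻⁸ × 1.96×10^15 × (17990)⁴ = 5.67×10⁻⁸ × 1.96×10^15 × 1.05×10^17.
P = 1.17×10^25 W.

P ≈ 1.17×10^25 W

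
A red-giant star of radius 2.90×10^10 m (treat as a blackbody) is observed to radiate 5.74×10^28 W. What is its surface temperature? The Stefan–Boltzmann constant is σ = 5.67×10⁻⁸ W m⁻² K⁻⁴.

A = 4πr² = 4π × (2.90×10^10)² = 1.06×10^22 m².
From P = σAT⁴, T = (P / σA)^(1/4) = (5.74×10^28 / (5.67×10⁻⁸ × 1.06×10^22))^(1/4).
T = (9.58×10^13)^(1/4) = 3130 K.

T ≈ 3130 K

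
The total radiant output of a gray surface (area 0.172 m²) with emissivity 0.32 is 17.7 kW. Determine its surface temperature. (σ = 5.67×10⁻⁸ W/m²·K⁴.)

T ≈ 1540 K

From P = εσAT⁴, T = (P / εσA)^(1/4) = (17700 / (0.32 × 5.67×10⁻⁸ × 0.172))^(1/4).
T = (5.67×10^12)^(1/4) = 1540 K.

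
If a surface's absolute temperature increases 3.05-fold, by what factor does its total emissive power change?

P ∝ T⁴, so the power scales as (3.05)⁴ = 86.5.

factor ≈ 86.5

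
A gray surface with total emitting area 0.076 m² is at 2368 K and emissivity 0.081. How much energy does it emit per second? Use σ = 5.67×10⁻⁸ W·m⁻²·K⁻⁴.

P = εσAT⁴ = 0.081 × 5.67×10⁻⁸ × 0.0760 × (2368)⁴ = 0.081 × 5.67×10⁻⁸ × 0.0760 × 3.14×10^13.
P = 11000 W.

P ≈ 11000 W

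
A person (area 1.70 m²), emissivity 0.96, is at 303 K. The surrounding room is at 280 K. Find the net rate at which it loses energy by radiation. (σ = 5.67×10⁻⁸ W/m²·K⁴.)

Q ≈ 211 W

Q = εσA(T⁴ − T_s⁴). T⁴ − T_s⁴ = (303)⁴ − (280)⁴ = 8.43×10^9 − 6.15×10^9 = 2.28×10^9 K⁴.
Q = 0.96 × 5.67×10⁻⁸ × 1.70 × 2.28×10^9 = 211 W.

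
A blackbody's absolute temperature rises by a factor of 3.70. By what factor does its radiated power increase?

factor ≈ 187

P ∝ T⁴, so the power scales as (3.70)⁴ = 187.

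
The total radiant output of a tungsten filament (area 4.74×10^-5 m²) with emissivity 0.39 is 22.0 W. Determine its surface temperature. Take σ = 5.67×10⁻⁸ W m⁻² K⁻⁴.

T ≈ 2140 K

From P = εσAT⁴, T = (P / εσA)^(1/4) = (22.0 / (0.39 × 5.67×10⁻⁸ × 4.74×10^-5))^(1/4).
T = (2.10×10^13)^(1/4) = 2140 K.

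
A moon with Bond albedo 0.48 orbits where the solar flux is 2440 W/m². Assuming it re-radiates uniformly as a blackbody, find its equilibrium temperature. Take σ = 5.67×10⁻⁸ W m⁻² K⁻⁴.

Power absorbed = (1−a)S·πR²; power emitted = 4πR²σT⁴. Equating and cancelling πR²:
T = ((1−a)S / 4σ)^(1/4) = (1270 / (4 × 5.67×10⁻⁸))^(1/4) = (5.59×10^9)^(1/4).
T = 273 K.

T ≈ 273 K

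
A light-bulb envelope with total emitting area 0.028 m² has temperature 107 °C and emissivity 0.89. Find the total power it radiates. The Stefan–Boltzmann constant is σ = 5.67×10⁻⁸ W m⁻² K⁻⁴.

107 °C = 380 K.
P = εσAT⁴ = 0.89 × 5.67×10⁻⁸ × 0.0280 × (380)⁴ = 0.89 × 5.67×10⁻⁸ × 0.0280 × 2.09×10^10.
P = 29.5 W.

P ≈ 29.5 W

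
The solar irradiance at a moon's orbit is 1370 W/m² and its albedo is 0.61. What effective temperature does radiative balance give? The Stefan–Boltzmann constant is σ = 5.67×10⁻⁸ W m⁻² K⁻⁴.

Power absorbed = (1−a)S·πR²; power emitted = 4πR²σT⁴. Equating and cancelling πR²:
T = ((1−a)S / 4σ)^(1/4) = (534 / (4 × 5.67×10⁻⁸))^(1/4) = (2.36×10^9)^(1/4).
T = 220 K.

T ≈ 220 K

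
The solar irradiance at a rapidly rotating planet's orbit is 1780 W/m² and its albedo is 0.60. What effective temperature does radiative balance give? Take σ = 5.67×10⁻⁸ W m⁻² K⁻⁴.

Power absorbed = (1−a)S·πR²; power emitted = 4πR²σT⁴. Equating and cancelling πR²:
T = ((1−a)S / 4σ)^(1/4) = (712 / (4 × 5.67×10⁻⁸))^(1/4) = (3.14×10^9)^(1/4).
T = 237 K.

T ≈ 237 K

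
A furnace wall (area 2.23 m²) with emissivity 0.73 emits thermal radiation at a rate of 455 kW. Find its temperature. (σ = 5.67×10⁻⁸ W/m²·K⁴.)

T ≈ 1490 K

From P = εσAT⁴, T = (P / εσA)^(1/4) = (4.55×10^5 / (0.73 × 5.67×10⁻⁸ × 2.23))^(1/4).
T = (4.93×10^12)^(1/4) = 1490 K.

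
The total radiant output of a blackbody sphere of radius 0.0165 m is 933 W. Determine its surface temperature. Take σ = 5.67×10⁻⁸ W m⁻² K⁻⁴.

T ≈ 1480 K

A = 4πr² = 4π × (0.0165)² = 3.42×10^-3 m².
From P = σAT⁴, T = (P / σA)^(1/4) = (933 / (5.67×10⁻⁸ × 3.42×10^-3))^(1/4).
T = (4.81×10^12)^(1/4) = 1480 K.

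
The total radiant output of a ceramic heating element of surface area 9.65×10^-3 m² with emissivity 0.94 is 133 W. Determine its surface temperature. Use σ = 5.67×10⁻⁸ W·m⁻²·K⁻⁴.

From P = εσAT⁴, T = (P / εσA)^(1/4) = (133 / (0.94 × 5.67×10⁻⁸ × 9.65×10^-3))^(1/4).
T = (2.59×10^11)^(1/4) = 713 K.

T ≈ 713 K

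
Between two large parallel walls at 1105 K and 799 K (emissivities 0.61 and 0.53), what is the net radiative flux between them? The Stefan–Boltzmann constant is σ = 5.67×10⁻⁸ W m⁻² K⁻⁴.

For two large parallel gray plates, q = σ(T₁⁴ − T₂⁴) / (1/ε₁ + 1/ε₂ − 1).
1/ε₁ + 1/ε₂ − 1 = 1/0.61 + 1/0.53 − 1 = 2.526.
T₁⁴ − T₂⁴ = 1.49×10^12 − 4.08×10^11 = 1.08×10^12 K⁴.
q = 5.67×10⁻⁸ × 1.08×10^12 / 2.526 = 24300 W/m².

q ≈ 24300 W/m²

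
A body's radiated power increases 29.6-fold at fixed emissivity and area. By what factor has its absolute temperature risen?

factor ≈ 2.33

P ∝ T⁴ ⇒ T ∝ P^(1/4), so T scales by (29.6)^(1/4) = 2.33.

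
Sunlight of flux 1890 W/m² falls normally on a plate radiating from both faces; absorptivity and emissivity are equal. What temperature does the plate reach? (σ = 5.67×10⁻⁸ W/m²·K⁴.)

T ≈ 359 K

Absorbed flux αS = emitted flux 2εσT⁴ per unit area; with α = ε this gives T = (S/2σ)^(1/4).
T = (1890 / (2 × 5.67×10⁻⁸))^(1/4) = (1.67×10^10)^(1/4).
T = 359 K.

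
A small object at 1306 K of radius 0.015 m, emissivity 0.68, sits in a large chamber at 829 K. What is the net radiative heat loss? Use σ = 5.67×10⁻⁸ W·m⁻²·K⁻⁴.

A = 4πr² = 4π × (0.015)² = 2.83×10^-3 m².
Q = εσA(T⁴ − T_s⁴). T⁴ − T_s⁴ = (1306)⁴ − (829)⁴ = 2.91×10^12 − 4.72×10^11 = 2.44×10^12 K⁴.
Q = 0.68 × 5.67×10⁻⁸ × 2.83×10^-3 × 2.44×10^12 = 266 W.

Q ≈ 266 W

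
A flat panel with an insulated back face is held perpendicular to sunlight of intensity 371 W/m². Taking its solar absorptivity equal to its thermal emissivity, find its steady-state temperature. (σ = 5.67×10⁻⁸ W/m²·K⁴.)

Absorbed flux αS = emitted flux εσT⁴ (one radiating face); with α = ε, T = (S/σ)^(1/4).
T = (371 / 5.67×10⁻⁸)^(1/4) = (6.54×10^9)^(1/4).
T = 284 K.

T ≈ 284 K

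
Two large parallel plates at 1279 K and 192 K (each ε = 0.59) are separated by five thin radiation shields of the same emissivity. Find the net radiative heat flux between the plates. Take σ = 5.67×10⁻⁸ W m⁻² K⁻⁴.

Each of the 6 gaps contributes resistance (2/ε − 1) = 2/0.59 − 1 = 2.390; total = 14.34.
q = σ(T₁⁴ − T₂⁴) / 14.34 = 5.67×10⁻⁸ × 2.67×10^12 / 14.34 = 10600 W/m².

q ≈ 10600 W/m²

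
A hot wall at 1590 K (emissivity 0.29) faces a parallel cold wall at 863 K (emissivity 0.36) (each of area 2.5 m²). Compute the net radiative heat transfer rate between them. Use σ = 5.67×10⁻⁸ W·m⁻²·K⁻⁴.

Q ≈ 1.58×10^5 W

For two large parallel gray plates, q = σ(T₁⁴ − T₂⁴) / (1/ε₁ + 1/ε₂ − 1).
1/ε₁ + 1/ε₂ − 1 = 1/0.29 + 1/0.36 − 1 = 5.226.
T₁⁴ − T₂⁴ = 6.39×10^12 − 5.55×10^11 = 5.84×10^12 K⁴.
q = 5.67×10⁻⁸ × 5.84×10^12 / 5.226 = 63300 W/m².
Q = q·A = 63300 × 2.5 = 1.58×10^5 W.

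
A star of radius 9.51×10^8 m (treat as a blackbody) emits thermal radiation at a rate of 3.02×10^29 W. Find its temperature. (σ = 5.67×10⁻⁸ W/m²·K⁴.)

T ≈ 26200 K

A = 4πr² = 4π × (9.51×10^8)² = 1.14×10^19 m².
From P = σAT⁴, T = (P / σA)^(1/4) = (3.02×10^29 / (5.67×10⁻⁸ × 1.14×10^19))^(1/4).
T = (4.69×10^17)^(1/4) = 26200 K.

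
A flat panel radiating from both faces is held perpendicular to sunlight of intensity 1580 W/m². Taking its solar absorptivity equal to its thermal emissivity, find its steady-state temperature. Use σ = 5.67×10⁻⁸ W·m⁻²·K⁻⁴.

T ≈ 344 K

Absorbed flux αS = emitted flux 2εσT⁴ per unit area; with α = ε this gives T = (S/2σ)^(1/4).
T = (1580 / (2 × 5.67×10⁻⁸))^(1/4) = (1.39×10^10)^(1/4).
T = 344 K.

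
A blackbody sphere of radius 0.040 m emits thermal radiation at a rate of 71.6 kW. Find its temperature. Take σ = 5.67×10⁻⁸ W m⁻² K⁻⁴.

T ≈ 2820 K

A = 4πr² = 4π × (0.040)² = 0.0201 m².
From P = σAT⁴, T = (P / σA)^(1/4) = (71600 / (5.67×10⁻⁸ × 0.0201))^(1/4).
T = (6.28×10^13)^(1/4) = 2820 K.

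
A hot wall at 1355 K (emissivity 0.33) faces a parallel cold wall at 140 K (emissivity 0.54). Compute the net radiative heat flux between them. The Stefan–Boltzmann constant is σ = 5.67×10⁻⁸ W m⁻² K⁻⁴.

For two large parallel gray plates, q = σ(T₁⁴ − T₂⁴) / (1/ε₁ + 1/ε₂ − 1).
1/ε₁ + 1/ε₂ − 1 = 1/0.33 + 1/0.54 − 1 = 3.882.
T₁⁴ − T₂⁴ = 3.37×10^12 − 3.84×10^8 = 3.37×10^12 K⁴.
q = 5.67×10⁻⁸ × 3.37×10^12 / 3.882 = 49200 W/m².

q ≈ 49200 W/m²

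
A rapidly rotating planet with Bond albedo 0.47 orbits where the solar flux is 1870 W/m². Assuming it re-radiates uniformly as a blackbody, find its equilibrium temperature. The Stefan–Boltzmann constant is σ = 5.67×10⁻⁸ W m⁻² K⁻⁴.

Power absorbed = (1−a)S·πR²; power emitted = 4πR²σT⁴. Equating and cancelling πR²:
T = ((1−a)S / 4σ)^(1/4) = (991 / (4 × 5.67×10⁻⁸))^(1/4) = (4.37×10^9)^(1/4).
T = 257 K.

T ≈ 257 K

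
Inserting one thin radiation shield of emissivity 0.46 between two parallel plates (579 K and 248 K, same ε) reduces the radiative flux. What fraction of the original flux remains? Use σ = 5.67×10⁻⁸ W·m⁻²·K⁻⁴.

ratio ≈ 0.500

With N identical shields there are N+1 = 2 gaps in series, each with the same radiative resistance, so the flux falls to 1/(N+1) of its unshielded value.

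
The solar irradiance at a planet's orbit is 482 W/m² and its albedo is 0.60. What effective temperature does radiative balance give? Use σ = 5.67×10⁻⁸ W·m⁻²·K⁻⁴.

Power absorbed = (1−a)S·πR²; power emitted = 4πR²σT⁴. Equating and cancelling πR²:
T = ((1−a)S / 4σ)^(1/4) = (193 / (4 × 5.67×10⁻⁸))^(1/4) = (8.50×10^8)^(1/4).
T = 171 K.

T ≈ 171 K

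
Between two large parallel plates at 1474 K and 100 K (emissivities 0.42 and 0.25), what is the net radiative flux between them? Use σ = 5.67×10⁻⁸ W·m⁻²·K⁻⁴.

q ≈ 49700 W/m²

For two large parallel gray plates, q = σ(T₁⁴ − T₂⁴) / (1/ε₁ + 1/ε₂ − 1).
1/ε₁ + 1/ε₂ − 1 = 1/0.42 + 1/0.25 − 1 = 5.381.
T₁⁴ − T₂⁴ = 4.72×10^12 − 1.00×10^8 = 4.72×10^12 K⁴.
q = 5.67×10⁻⁸ × 4.72×10^12 / 5.381 = 49700 W/m².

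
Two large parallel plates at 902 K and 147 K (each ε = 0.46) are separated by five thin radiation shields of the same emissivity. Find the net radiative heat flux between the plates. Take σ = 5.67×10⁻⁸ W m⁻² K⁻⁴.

Each of the 6 gaps contributes resistance (2/ε − 1) = 2/0.46 − 1 = 3.348; total = 20.09.
q = σ(T₁⁴ − T₂⁴) / 20.09 = 5.67×10⁻⁸ × 6.61×10^11 / 20.09 = 1870 W/m².

q ≈ 1870 W/m²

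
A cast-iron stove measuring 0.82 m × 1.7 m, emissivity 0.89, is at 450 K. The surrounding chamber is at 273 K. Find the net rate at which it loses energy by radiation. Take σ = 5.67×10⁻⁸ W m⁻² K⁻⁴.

Q ≈ 2490 W

A = 0.82 × 1.7 = 1.39 m².
Q = εσA(T⁴ − T_s⁴). T⁴ − T_s⁴ = (450)⁴ − (273)⁴ = 4.10×10^10 − 5.55×10^9 = 3.55×10^10 K⁴.
Q = 0.89 × 5.67×10⁻⁸ × 1.39 × 3.55×10^10 = 2490 W.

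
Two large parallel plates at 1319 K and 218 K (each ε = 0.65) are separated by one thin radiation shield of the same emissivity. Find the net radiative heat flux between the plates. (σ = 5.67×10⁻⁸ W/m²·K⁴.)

Each of the 2 gaps contributes resistance (2/ε − 1) = 2/0.65 − 1 = 2.077; total = 4.154.
q = σ(T₁⁴ − T₂⁴) / 4.154 = 5.67×10⁻⁸ × 3.02×10^12 / 4.154 = 41300 W/m².

q ≈ 41300 W/m²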